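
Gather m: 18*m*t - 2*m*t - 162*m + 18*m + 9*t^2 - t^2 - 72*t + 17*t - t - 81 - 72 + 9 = m*(16*t - 144) + 8*t^2 - 56*t - 144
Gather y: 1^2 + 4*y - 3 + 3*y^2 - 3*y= 3*y^2 + y - 2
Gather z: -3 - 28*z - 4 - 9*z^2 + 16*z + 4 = -9*z^2 - 12*z - 3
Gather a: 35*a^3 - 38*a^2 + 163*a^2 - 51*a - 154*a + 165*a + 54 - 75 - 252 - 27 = 35*a^3 + 125*a^2 - 40*a - 300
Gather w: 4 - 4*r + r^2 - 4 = r^2 - 4*r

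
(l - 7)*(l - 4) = l^2 - 11*l + 28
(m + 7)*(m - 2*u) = m^2 - 2*m*u + 7*m - 14*u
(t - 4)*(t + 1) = t^2 - 3*t - 4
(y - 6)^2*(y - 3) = y^3 - 15*y^2 + 72*y - 108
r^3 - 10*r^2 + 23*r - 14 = (r - 7)*(r - 2)*(r - 1)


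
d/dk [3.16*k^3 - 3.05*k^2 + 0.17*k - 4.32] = 9.48*k^2 - 6.1*k + 0.17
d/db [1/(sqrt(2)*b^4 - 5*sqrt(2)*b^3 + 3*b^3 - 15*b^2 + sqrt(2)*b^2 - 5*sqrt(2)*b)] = (-4*sqrt(2)*b^3 - 9*b^2 + 15*sqrt(2)*b^2 - 2*sqrt(2)*b + 30*b + 5*sqrt(2))/(b^2*(sqrt(2)*b^3 - 5*sqrt(2)*b^2 + 3*b^2 - 15*b + sqrt(2)*b - 5*sqrt(2))^2)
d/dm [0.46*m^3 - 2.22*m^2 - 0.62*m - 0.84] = 1.38*m^2 - 4.44*m - 0.62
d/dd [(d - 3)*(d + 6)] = 2*d + 3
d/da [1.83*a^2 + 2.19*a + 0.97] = 3.66*a + 2.19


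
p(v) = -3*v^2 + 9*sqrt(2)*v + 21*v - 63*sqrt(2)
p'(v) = -6*v + 9*sqrt(2) + 21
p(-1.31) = -138.43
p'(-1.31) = 41.59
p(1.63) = -42.09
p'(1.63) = 23.95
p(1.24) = -51.89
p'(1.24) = 26.29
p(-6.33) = -422.80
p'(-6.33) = 71.71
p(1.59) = -43.05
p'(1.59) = 24.19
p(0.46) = -74.22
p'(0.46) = 30.97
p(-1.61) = -151.17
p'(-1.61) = 43.39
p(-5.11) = -339.78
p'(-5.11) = 64.39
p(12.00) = -116.36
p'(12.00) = -38.27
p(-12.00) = -925.83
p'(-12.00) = 105.73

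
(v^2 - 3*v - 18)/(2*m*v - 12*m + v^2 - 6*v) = (v + 3)/(2*m + v)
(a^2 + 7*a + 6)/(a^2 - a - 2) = (a + 6)/(a - 2)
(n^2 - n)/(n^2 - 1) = n/(n + 1)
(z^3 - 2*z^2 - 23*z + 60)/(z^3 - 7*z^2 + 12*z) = (z + 5)/z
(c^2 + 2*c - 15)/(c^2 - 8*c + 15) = (c + 5)/(c - 5)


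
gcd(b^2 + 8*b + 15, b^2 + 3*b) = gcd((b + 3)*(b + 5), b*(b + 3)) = b + 3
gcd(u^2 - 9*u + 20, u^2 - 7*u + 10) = u - 5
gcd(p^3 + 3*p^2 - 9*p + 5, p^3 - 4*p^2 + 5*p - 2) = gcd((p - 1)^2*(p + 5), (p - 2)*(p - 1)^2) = p^2 - 2*p + 1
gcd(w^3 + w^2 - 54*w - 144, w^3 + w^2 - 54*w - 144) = w^3 + w^2 - 54*w - 144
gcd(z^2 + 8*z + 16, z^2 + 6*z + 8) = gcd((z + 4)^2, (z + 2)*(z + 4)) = z + 4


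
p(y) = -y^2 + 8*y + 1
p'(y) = 8 - 2*y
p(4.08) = 16.99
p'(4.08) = -0.16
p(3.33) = 16.55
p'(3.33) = 1.34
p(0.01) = 1.08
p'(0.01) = 7.98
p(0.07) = 1.56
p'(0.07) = 7.86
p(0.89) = 7.33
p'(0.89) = 6.22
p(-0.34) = -1.84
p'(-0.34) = 8.68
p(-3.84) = -44.47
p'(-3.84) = 15.68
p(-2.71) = -28.02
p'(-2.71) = 13.42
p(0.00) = 1.00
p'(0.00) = 8.00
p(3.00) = 16.00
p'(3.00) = 2.00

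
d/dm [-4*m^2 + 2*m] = 2 - 8*m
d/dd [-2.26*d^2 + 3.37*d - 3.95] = 3.37 - 4.52*d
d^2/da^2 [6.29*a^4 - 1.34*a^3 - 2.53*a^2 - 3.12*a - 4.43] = 75.48*a^2 - 8.04*a - 5.06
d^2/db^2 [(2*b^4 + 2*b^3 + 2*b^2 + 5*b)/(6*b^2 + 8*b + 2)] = 3*(6*b^6 + 24*b^5 + 38*b^4 + 37*b^3 + 6*b^2 - 13*b - 6)/(27*b^6 + 108*b^5 + 171*b^4 + 136*b^3 + 57*b^2 + 12*b + 1)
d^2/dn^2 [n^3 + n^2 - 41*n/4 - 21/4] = 6*n + 2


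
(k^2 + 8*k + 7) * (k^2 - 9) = k^4 + 8*k^3 - 2*k^2 - 72*k - 63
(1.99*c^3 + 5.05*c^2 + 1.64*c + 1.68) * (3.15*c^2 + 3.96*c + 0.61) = 6.2685*c^5 + 23.7879*c^4 + 26.3779*c^3 + 14.8669*c^2 + 7.6532*c + 1.0248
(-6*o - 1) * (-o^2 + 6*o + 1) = 6*o^3 - 35*o^2 - 12*o - 1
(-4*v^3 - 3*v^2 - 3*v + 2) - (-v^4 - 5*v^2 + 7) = v^4 - 4*v^3 + 2*v^2 - 3*v - 5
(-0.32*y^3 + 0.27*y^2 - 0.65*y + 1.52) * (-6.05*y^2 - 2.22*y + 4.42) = 1.936*y^5 - 0.9231*y^4 + 1.9187*y^3 - 6.5596*y^2 - 6.2474*y + 6.7184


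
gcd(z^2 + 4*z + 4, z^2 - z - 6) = z + 2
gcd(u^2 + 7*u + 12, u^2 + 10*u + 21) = u + 3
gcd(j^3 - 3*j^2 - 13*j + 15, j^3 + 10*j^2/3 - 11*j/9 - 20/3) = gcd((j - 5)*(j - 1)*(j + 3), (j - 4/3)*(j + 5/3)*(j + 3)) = j + 3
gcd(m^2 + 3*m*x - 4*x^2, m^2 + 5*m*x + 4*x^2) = m + 4*x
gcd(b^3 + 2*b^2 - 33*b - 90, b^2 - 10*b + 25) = 1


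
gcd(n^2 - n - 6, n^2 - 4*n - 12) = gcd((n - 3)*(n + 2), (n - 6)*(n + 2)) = n + 2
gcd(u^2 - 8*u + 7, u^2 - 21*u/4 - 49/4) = u - 7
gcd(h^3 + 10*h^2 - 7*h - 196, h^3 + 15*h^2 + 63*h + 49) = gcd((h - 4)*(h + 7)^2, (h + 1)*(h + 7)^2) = h^2 + 14*h + 49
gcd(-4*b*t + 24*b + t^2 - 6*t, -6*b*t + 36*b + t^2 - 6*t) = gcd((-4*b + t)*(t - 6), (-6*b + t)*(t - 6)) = t - 6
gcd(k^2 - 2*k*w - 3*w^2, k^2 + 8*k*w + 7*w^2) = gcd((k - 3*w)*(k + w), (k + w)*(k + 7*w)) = k + w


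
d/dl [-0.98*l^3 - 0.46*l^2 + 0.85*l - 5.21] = -2.94*l^2 - 0.92*l + 0.85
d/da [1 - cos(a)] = sin(a)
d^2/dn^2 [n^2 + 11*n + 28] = 2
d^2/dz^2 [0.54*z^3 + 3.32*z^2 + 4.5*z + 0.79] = 3.24*z + 6.64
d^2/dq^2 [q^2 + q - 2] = 2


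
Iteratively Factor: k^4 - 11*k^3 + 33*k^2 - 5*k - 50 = (k - 2)*(k^3 - 9*k^2 + 15*k + 25) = (k - 5)*(k - 2)*(k^2 - 4*k - 5) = (k - 5)^2*(k - 2)*(k + 1)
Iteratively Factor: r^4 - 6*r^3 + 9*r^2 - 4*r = (r - 1)*(r^3 - 5*r^2 + 4*r) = (r - 1)^2*(r^2 - 4*r) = r*(r - 1)^2*(r - 4)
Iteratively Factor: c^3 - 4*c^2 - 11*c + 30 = (c - 5)*(c^2 + c - 6) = (c - 5)*(c - 2)*(c + 3)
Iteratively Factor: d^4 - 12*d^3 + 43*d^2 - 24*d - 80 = (d + 1)*(d^3 - 13*d^2 + 56*d - 80) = (d - 5)*(d + 1)*(d^2 - 8*d + 16) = (d - 5)*(d - 4)*(d + 1)*(d - 4)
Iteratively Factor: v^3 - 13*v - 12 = (v - 4)*(v^2 + 4*v + 3) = (v - 4)*(v + 1)*(v + 3)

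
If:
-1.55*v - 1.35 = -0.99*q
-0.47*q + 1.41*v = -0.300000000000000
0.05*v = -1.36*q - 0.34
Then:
No Solution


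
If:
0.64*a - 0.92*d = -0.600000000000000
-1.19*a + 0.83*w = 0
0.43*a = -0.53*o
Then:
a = 0.697478991596639*w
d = 0.485202776762879*w + 0.652173913043478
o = -0.565879181861424*w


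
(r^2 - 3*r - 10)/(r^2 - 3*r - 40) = (-r^2 + 3*r + 10)/(-r^2 + 3*r + 40)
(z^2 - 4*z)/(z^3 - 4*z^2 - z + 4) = z/(z^2 - 1)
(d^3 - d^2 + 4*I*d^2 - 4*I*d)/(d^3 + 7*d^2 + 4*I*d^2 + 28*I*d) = (d - 1)/(d + 7)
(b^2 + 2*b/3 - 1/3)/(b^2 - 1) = (b - 1/3)/(b - 1)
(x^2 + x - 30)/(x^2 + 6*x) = (x - 5)/x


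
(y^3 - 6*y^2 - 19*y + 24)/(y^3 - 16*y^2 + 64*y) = (y^2 + 2*y - 3)/(y*(y - 8))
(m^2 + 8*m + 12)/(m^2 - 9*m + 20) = (m^2 + 8*m + 12)/(m^2 - 9*m + 20)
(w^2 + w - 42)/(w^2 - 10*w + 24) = (w + 7)/(w - 4)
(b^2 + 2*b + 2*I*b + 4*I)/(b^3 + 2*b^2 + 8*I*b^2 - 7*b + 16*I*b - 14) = (b + 2*I)/(b^2 + 8*I*b - 7)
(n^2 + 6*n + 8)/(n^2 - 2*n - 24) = (n + 2)/(n - 6)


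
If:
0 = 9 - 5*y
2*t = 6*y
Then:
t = 27/5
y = 9/5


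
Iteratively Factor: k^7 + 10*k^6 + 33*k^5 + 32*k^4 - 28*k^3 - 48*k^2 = (k - 1)*(k^6 + 11*k^5 + 44*k^4 + 76*k^3 + 48*k^2) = k*(k - 1)*(k^5 + 11*k^4 + 44*k^3 + 76*k^2 + 48*k) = k*(k - 1)*(k + 4)*(k^4 + 7*k^3 + 16*k^2 + 12*k) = k*(k - 1)*(k + 2)*(k + 4)*(k^3 + 5*k^2 + 6*k) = k*(k - 1)*(k + 2)^2*(k + 4)*(k^2 + 3*k) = k*(k - 1)*(k + 2)^2*(k + 3)*(k + 4)*(k)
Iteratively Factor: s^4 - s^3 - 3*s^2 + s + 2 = (s - 1)*(s^3 - 3*s - 2) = (s - 1)*(s + 1)*(s^2 - s - 2) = (s - 2)*(s - 1)*(s + 1)*(s + 1)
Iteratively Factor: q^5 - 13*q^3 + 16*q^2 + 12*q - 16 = (q + 1)*(q^4 - q^3 - 12*q^2 + 28*q - 16) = (q - 2)*(q + 1)*(q^3 + q^2 - 10*q + 8) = (q - 2)^2*(q + 1)*(q^2 + 3*q - 4) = (q - 2)^2*(q + 1)*(q + 4)*(q - 1)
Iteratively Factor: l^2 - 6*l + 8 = (l - 4)*(l - 2)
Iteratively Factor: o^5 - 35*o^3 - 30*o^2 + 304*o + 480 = (o + 2)*(o^4 - 2*o^3 - 31*o^2 + 32*o + 240) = (o - 4)*(o + 2)*(o^3 + 2*o^2 - 23*o - 60) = (o - 4)*(o + 2)*(o + 3)*(o^2 - o - 20) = (o - 4)*(o + 2)*(o + 3)*(o + 4)*(o - 5)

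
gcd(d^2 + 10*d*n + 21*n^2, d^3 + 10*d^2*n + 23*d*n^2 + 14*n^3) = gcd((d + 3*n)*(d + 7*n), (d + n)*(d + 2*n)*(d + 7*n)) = d + 7*n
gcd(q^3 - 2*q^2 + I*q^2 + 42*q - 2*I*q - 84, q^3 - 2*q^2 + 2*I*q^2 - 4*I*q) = q - 2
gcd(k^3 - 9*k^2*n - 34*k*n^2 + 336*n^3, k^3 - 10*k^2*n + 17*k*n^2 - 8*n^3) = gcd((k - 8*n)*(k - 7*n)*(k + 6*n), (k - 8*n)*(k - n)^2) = k - 8*n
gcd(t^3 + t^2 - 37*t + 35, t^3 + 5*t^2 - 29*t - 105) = t^2 + 2*t - 35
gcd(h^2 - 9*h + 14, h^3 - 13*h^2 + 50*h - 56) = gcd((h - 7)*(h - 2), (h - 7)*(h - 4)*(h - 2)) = h^2 - 9*h + 14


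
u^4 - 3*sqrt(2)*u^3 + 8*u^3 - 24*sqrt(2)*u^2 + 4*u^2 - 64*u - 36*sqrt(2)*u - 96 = (u + 2)*(u + 6)*(u - 4*sqrt(2))*(u + sqrt(2))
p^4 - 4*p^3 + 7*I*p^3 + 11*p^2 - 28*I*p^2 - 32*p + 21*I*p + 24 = (p - 3)*(p - 1)*(p - I)*(p + 8*I)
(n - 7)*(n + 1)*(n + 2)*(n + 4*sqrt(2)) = n^4 - 4*n^3 + 4*sqrt(2)*n^3 - 16*sqrt(2)*n^2 - 19*n^2 - 76*sqrt(2)*n - 14*n - 56*sqrt(2)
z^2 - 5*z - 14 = (z - 7)*(z + 2)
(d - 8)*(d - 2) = d^2 - 10*d + 16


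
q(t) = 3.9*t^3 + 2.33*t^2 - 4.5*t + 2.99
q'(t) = 11.7*t^2 + 4.66*t - 4.5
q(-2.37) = -25.17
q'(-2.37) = 50.17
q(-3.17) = -83.57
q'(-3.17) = 98.30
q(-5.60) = -583.64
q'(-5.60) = 336.32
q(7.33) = 1631.14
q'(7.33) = 658.29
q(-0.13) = 3.61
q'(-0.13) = -4.91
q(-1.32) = 4.02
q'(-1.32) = 9.73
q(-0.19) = 3.90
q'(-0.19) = -4.96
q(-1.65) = -0.76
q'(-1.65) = 19.66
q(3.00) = 115.76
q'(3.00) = 114.78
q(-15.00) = -12567.76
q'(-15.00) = 2558.10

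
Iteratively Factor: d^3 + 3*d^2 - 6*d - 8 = (d - 2)*(d^2 + 5*d + 4) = (d - 2)*(d + 4)*(d + 1)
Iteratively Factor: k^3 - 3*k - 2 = (k + 1)*(k^2 - k - 2) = (k + 1)^2*(k - 2)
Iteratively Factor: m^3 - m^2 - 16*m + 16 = (m - 1)*(m^2 - 16) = (m - 1)*(m + 4)*(m - 4)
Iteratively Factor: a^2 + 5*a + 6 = (a + 3)*(a + 2)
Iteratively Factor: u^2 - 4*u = (u)*(u - 4)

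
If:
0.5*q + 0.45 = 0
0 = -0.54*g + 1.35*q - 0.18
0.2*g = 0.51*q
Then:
No Solution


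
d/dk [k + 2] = 1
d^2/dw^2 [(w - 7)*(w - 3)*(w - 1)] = 6*w - 22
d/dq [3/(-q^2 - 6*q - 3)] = 6*(q + 3)/(q^2 + 6*q + 3)^2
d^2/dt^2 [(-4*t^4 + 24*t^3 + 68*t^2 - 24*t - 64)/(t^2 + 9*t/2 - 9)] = 16*(-4*t^6 - 54*t^5 - 135*t^4 + 1668*t^3 - 3216*t^2 + 4320*t + 2664)/(8*t^6 + 108*t^5 + 270*t^4 - 1215*t^3 - 2430*t^2 + 8748*t - 5832)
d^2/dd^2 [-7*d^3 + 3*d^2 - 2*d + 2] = 6 - 42*d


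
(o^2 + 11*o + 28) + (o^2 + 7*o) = 2*o^2 + 18*o + 28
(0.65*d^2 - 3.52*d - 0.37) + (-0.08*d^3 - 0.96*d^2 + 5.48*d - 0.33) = -0.08*d^3 - 0.31*d^2 + 1.96*d - 0.7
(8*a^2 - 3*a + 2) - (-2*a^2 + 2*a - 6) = 10*a^2 - 5*a + 8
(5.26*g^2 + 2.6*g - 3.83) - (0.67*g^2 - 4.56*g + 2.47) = 4.59*g^2 + 7.16*g - 6.3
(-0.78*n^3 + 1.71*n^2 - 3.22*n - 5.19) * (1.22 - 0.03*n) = 0.0234*n^4 - 1.0029*n^3 + 2.1828*n^2 - 3.7727*n - 6.3318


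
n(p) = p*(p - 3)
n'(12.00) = 21.00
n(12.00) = 108.00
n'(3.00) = 3.00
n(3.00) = 0.00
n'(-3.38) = -9.76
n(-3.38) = 21.56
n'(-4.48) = -11.96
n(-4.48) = 33.51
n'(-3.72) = -10.44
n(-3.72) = 25.00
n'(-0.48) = -3.96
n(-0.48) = 1.67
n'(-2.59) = -8.18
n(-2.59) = 14.48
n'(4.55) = 6.10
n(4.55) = 7.05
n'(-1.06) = -5.12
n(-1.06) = 4.30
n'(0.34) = -2.32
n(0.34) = -0.90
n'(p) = 2*p - 3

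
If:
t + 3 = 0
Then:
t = -3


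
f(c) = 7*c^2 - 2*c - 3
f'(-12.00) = -170.00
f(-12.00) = 1029.00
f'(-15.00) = -212.00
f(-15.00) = 1602.00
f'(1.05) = 12.70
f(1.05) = 2.62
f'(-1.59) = -24.26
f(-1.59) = 17.88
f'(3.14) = 41.96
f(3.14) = 59.74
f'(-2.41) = -35.74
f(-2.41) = 42.48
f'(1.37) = 17.18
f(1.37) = 7.40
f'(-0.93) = -15.02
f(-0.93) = 4.91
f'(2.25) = 29.50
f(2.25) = 27.94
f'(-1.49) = -22.86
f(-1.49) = 15.52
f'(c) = 14*c - 2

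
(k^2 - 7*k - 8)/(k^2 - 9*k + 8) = (k + 1)/(k - 1)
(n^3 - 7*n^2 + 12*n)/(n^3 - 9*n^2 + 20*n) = (n - 3)/(n - 5)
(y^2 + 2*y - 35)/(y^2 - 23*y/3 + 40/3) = 3*(y + 7)/(3*y - 8)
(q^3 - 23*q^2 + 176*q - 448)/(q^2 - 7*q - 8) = (q^2 - 15*q + 56)/(q + 1)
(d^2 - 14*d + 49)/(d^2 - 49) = (d - 7)/(d + 7)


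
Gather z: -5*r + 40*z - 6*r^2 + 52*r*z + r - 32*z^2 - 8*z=-6*r^2 - 4*r - 32*z^2 + z*(52*r + 32)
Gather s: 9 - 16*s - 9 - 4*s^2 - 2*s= -4*s^2 - 18*s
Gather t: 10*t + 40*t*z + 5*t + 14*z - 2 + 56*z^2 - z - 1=t*(40*z + 15) + 56*z^2 + 13*z - 3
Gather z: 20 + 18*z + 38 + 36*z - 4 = 54*z + 54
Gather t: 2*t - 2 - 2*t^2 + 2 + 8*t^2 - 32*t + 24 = 6*t^2 - 30*t + 24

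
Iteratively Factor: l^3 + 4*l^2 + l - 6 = (l + 2)*(l^2 + 2*l - 3) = (l - 1)*(l + 2)*(l + 3)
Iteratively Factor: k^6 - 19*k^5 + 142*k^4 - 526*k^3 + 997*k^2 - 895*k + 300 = (k - 3)*(k^5 - 16*k^4 + 94*k^3 - 244*k^2 + 265*k - 100) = (k - 4)*(k - 3)*(k^4 - 12*k^3 + 46*k^2 - 60*k + 25) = (k - 5)*(k - 4)*(k - 3)*(k^3 - 7*k^2 + 11*k - 5) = (k - 5)^2*(k - 4)*(k - 3)*(k^2 - 2*k + 1) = (k - 5)^2*(k - 4)*(k - 3)*(k - 1)*(k - 1)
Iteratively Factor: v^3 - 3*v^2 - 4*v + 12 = (v - 2)*(v^2 - v - 6) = (v - 2)*(v + 2)*(v - 3)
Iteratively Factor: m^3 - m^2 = (m - 1)*(m^2) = m*(m - 1)*(m)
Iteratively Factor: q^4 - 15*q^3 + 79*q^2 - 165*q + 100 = (q - 4)*(q^3 - 11*q^2 + 35*q - 25) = (q - 5)*(q - 4)*(q^2 - 6*q + 5) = (q - 5)*(q - 4)*(q - 1)*(q - 5)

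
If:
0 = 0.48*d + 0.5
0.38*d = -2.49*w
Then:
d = -1.04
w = 0.16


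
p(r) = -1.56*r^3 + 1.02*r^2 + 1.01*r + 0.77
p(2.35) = -11.47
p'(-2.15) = -25.01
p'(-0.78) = -3.43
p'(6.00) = -155.23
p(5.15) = -180.06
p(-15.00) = 5480.12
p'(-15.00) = -1082.59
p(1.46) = -0.44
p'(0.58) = 0.62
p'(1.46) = -5.99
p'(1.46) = -5.99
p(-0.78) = 1.34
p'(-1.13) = -7.27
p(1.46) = -0.44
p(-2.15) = 18.82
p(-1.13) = 3.18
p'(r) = -4.68*r^2 + 2.04*r + 1.01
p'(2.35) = -20.04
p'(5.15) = -112.61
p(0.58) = 1.39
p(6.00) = -293.41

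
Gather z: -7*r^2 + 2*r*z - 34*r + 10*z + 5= -7*r^2 - 34*r + z*(2*r + 10) + 5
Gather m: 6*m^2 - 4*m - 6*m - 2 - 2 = 6*m^2 - 10*m - 4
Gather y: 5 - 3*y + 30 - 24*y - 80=-27*y - 45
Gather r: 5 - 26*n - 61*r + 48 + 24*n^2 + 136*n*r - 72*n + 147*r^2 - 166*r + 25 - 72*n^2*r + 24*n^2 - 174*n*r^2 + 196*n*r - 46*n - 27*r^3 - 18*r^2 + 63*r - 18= 48*n^2 - 144*n - 27*r^3 + r^2*(129 - 174*n) + r*(-72*n^2 + 332*n - 164) + 60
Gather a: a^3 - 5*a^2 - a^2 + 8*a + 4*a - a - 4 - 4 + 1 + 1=a^3 - 6*a^2 + 11*a - 6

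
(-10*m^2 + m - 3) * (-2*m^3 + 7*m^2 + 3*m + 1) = 20*m^5 - 72*m^4 - 17*m^3 - 28*m^2 - 8*m - 3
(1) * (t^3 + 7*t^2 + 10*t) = t^3 + 7*t^2 + 10*t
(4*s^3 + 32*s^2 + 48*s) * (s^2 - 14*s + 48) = 4*s^5 - 24*s^4 - 208*s^3 + 864*s^2 + 2304*s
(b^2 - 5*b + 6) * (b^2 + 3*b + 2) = b^4 - 2*b^3 - 7*b^2 + 8*b + 12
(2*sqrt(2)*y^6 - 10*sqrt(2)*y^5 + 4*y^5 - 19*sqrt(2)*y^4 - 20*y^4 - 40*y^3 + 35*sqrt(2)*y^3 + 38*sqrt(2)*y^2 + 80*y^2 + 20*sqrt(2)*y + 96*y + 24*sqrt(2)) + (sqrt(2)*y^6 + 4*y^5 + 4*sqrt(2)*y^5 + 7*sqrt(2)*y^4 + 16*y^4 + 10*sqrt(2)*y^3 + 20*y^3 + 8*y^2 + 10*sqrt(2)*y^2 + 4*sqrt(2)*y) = 3*sqrt(2)*y^6 - 6*sqrt(2)*y^5 + 8*y^5 - 12*sqrt(2)*y^4 - 4*y^4 - 20*y^3 + 45*sqrt(2)*y^3 + 48*sqrt(2)*y^2 + 88*y^2 + 24*sqrt(2)*y + 96*y + 24*sqrt(2)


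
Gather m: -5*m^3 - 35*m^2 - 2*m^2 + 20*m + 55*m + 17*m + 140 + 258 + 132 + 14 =-5*m^3 - 37*m^2 + 92*m + 544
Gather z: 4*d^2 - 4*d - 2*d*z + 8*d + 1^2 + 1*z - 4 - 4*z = 4*d^2 + 4*d + z*(-2*d - 3) - 3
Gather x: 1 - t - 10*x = -t - 10*x + 1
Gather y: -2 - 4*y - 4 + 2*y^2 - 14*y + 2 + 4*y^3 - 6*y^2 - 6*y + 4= 4*y^3 - 4*y^2 - 24*y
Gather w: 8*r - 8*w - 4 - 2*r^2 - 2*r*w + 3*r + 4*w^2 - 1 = -2*r^2 + 11*r + 4*w^2 + w*(-2*r - 8) - 5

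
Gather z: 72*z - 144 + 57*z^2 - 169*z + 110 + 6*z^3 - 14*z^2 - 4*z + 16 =6*z^3 + 43*z^2 - 101*z - 18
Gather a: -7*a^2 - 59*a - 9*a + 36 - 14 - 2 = -7*a^2 - 68*a + 20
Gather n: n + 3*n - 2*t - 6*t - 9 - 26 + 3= 4*n - 8*t - 32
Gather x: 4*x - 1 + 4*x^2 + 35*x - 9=4*x^2 + 39*x - 10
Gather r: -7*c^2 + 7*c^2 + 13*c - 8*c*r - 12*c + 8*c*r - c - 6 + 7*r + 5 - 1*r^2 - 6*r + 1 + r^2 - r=0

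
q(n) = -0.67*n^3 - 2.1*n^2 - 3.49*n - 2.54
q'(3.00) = -34.18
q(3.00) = -50.00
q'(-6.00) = -50.65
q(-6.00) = 87.52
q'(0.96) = -9.37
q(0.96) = -8.42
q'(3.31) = -39.41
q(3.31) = -61.40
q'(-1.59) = -1.89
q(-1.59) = 0.39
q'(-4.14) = -20.55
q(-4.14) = 23.46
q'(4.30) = -58.71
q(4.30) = -109.65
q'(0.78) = -7.99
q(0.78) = -6.86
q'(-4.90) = -31.17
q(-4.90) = 42.96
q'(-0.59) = -1.71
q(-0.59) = -1.07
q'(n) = -2.01*n^2 - 4.2*n - 3.49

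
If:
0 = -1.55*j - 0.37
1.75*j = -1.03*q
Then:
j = -0.24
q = 0.41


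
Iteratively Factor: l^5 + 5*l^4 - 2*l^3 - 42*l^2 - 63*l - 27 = (l + 3)*(l^4 + 2*l^3 - 8*l^2 - 18*l - 9) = (l - 3)*(l + 3)*(l^3 + 5*l^2 + 7*l + 3) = (l - 3)*(l + 3)^2*(l^2 + 2*l + 1) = (l - 3)*(l + 1)*(l + 3)^2*(l + 1)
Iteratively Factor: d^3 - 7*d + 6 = (d - 1)*(d^2 + d - 6) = (d - 2)*(d - 1)*(d + 3)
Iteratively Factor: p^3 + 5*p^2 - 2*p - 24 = (p + 4)*(p^2 + p - 6) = (p - 2)*(p + 4)*(p + 3)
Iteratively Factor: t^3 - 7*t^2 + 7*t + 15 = (t - 3)*(t^2 - 4*t - 5) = (t - 3)*(t + 1)*(t - 5)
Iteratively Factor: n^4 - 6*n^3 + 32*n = (n + 2)*(n^3 - 8*n^2 + 16*n) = (n - 4)*(n + 2)*(n^2 - 4*n) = n*(n - 4)*(n + 2)*(n - 4)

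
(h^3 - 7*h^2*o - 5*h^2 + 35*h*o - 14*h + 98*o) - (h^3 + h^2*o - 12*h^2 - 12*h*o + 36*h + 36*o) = -8*h^2*o + 7*h^2 + 47*h*o - 50*h + 62*o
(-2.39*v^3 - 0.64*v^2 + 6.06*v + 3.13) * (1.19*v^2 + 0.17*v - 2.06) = -2.8441*v^5 - 1.1679*v^4 + 12.026*v^3 + 6.0733*v^2 - 11.9515*v - 6.4478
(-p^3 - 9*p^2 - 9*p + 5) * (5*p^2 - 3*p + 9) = -5*p^5 - 42*p^4 - 27*p^3 - 29*p^2 - 96*p + 45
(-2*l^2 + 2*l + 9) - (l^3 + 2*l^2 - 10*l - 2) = -l^3 - 4*l^2 + 12*l + 11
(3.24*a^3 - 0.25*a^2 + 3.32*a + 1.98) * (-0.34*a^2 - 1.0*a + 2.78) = -1.1016*a^5 - 3.155*a^4 + 8.1284*a^3 - 4.6882*a^2 + 7.2496*a + 5.5044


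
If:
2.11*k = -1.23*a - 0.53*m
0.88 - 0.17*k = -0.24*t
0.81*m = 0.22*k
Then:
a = -2.58703083762864*t - 9.48577973797167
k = 1.41176470588235*t + 5.17647058823529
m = 0.383442265795207*t + 1.40595497458243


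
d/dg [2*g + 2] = 2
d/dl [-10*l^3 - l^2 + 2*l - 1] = -30*l^2 - 2*l + 2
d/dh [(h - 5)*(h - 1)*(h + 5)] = 3*h^2 - 2*h - 25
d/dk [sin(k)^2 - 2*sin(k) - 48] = 2*(sin(k) - 1)*cos(k)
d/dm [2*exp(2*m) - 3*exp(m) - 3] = (4*exp(m) - 3)*exp(m)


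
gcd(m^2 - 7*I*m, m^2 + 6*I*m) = m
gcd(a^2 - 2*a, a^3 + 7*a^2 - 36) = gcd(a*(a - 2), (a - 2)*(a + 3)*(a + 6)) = a - 2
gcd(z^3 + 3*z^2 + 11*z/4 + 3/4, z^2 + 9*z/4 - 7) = 1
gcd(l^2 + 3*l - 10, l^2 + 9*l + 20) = l + 5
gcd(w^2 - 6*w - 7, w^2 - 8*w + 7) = w - 7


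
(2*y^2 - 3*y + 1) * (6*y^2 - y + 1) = 12*y^4 - 20*y^3 + 11*y^2 - 4*y + 1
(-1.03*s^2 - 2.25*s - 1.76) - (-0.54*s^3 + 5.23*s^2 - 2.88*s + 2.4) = 0.54*s^3 - 6.26*s^2 + 0.63*s - 4.16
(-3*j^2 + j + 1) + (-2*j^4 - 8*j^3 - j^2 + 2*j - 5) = -2*j^4 - 8*j^3 - 4*j^2 + 3*j - 4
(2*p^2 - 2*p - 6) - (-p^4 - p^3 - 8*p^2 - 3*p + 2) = p^4 + p^3 + 10*p^2 + p - 8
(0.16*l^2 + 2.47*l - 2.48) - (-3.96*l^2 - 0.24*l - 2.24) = 4.12*l^2 + 2.71*l - 0.24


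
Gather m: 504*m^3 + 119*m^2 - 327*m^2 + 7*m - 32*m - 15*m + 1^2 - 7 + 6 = 504*m^3 - 208*m^2 - 40*m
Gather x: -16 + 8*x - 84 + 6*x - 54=14*x - 154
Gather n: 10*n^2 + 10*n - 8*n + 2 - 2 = 10*n^2 + 2*n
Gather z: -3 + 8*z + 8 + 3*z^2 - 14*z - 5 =3*z^2 - 6*z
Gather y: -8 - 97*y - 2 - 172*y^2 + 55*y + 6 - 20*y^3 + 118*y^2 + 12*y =-20*y^3 - 54*y^2 - 30*y - 4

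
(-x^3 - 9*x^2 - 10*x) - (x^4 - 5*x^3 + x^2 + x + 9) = -x^4 + 4*x^3 - 10*x^2 - 11*x - 9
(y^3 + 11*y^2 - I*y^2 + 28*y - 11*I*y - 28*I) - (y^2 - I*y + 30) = y^3 + 10*y^2 - I*y^2 + 28*y - 10*I*y - 30 - 28*I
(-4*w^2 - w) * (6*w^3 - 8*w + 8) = -24*w^5 - 6*w^4 + 32*w^3 - 24*w^2 - 8*w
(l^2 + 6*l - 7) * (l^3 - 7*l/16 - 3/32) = l^5 + 6*l^4 - 119*l^3/16 - 87*l^2/32 + 5*l/2 + 21/32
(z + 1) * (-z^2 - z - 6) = -z^3 - 2*z^2 - 7*z - 6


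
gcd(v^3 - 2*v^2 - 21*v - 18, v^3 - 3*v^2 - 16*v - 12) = v^2 - 5*v - 6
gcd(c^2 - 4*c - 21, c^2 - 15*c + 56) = c - 7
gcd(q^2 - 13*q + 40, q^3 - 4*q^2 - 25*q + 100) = q - 5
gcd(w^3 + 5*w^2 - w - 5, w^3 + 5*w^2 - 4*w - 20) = w + 5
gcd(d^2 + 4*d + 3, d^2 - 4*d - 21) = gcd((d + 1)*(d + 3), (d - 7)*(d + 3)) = d + 3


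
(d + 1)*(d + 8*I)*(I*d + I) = I*d^3 - 8*d^2 + 2*I*d^2 - 16*d + I*d - 8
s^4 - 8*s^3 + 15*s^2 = s^2*(s - 5)*(s - 3)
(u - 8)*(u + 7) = u^2 - u - 56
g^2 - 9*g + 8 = (g - 8)*(g - 1)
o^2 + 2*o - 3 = (o - 1)*(o + 3)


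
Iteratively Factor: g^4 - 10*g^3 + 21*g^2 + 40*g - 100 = (g + 2)*(g^3 - 12*g^2 + 45*g - 50) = (g - 5)*(g + 2)*(g^2 - 7*g + 10) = (g - 5)^2*(g + 2)*(g - 2)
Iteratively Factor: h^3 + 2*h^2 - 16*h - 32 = (h - 4)*(h^2 + 6*h + 8) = (h - 4)*(h + 2)*(h + 4)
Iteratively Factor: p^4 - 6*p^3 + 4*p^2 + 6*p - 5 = (p - 1)*(p^3 - 5*p^2 - p + 5) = (p - 1)*(p + 1)*(p^2 - 6*p + 5) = (p - 5)*(p - 1)*(p + 1)*(p - 1)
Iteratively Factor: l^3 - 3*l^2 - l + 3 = (l + 1)*(l^2 - 4*l + 3) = (l - 3)*(l + 1)*(l - 1)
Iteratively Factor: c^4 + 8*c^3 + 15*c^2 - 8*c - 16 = (c - 1)*(c^3 + 9*c^2 + 24*c + 16) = (c - 1)*(c + 4)*(c^2 + 5*c + 4) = (c - 1)*(c + 4)^2*(c + 1)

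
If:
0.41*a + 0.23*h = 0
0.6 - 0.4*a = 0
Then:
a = 1.50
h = -2.67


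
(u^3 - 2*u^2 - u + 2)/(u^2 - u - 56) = (-u^3 + 2*u^2 + u - 2)/(-u^2 + u + 56)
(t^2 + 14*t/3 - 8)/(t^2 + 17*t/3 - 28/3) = (t + 6)/(t + 7)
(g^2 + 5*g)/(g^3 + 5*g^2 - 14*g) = (g + 5)/(g^2 + 5*g - 14)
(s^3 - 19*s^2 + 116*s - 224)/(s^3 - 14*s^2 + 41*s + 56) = (s - 4)/(s + 1)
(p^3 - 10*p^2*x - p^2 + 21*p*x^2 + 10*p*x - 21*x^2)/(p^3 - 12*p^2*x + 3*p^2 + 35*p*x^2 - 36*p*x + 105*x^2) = (-p^2 + 3*p*x + p - 3*x)/(-p^2 + 5*p*x - 3*p + 15*x)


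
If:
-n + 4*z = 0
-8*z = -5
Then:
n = 5/2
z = 5/8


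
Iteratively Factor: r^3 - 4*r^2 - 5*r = (r)*(r^2 - 4*r - 5) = r*(r + 1)*(r - 5)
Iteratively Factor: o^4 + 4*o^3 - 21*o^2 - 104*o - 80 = (o + 4)*(o^3 - 21*o - 20) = (o + 1)*(o + 4)*(o^2 - o - 20) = (o + 1)*(o + 4)^2*(o - 5)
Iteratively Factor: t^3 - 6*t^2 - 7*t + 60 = (t - 4)*(t^2 - 2*t - 15) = (t - 5)*(t - 4)*(t + 3)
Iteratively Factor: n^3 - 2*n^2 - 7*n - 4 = (n + 1)*(n^2 - 3*n - 4) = (n + 1)^2*(n - 4)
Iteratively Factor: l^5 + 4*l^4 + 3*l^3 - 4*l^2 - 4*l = (l + 2)*(l^4 + 2*l^3 - l^2 - 2*l) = l*(l + 2)*(l^3 + 2*l^2 - l - 2) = l*(l - 1)*(l + 2)*(l^2 + 3*l + 2) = l*(l - 1)*(l + 2)^2*(l + 1)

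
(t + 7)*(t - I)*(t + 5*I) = t^3 + 7*t^2 + 4*I*t^2 + 5*t + 28*I*t + 35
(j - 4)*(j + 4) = j^2 - 16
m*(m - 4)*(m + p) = m^3 + m^2*p - 4*m^2 - 4*m*p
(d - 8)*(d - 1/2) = d^2 - 17*d/2 + 4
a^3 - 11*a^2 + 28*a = a*(a - 7)*(a - 4)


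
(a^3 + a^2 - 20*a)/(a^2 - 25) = a*(a - 4)/(a - 5)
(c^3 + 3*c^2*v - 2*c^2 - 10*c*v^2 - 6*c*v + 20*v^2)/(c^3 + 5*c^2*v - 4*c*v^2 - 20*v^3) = (c - 2)/(c + 2*v)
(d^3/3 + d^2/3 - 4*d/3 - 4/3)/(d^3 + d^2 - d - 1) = (d^2 - 4)/(3*(d^2 - 1))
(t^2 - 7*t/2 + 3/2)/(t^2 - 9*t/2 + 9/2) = (2*t - 1)/(2*t - 3)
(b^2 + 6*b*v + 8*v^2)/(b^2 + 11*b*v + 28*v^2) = (b + 2*v)/(b + 7*v)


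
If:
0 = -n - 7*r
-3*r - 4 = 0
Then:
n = 28/3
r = -4/3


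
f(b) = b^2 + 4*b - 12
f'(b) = 2*b + 4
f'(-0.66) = 2.68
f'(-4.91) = -5.82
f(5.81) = 45.00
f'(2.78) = 9.56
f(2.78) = 6.85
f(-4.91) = -7.53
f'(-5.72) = -7.44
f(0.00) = -12.00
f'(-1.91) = 0.18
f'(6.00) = 16.00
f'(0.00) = 4.00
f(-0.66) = -14.20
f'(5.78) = 15.56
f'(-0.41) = 3.18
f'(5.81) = 15.62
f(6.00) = 48.00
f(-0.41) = -13.47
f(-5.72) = -2.16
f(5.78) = 44.53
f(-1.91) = -15.99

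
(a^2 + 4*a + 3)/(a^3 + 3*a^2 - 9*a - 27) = (a + 1)/(a^2 - 9)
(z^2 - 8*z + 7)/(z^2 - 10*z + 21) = (z - 1)/(z - 3)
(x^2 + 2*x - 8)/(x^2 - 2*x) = (x + 4)/x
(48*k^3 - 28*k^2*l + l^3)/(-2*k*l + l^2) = -24*k^2/l + 2*k + l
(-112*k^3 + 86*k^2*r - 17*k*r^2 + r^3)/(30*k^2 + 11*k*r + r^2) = (-112*k^3 + 86*k^2*r - 17*k*r^2 + r^3)/(30*k^2 + 11*k*r + r^2)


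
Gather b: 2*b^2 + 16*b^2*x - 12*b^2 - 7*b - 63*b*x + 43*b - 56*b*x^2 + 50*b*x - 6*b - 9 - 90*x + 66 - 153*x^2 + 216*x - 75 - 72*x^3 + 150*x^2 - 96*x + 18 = b^2*(16*x - 10) + b*(-56*x^2 - 13*x + 30) - 72*x^3 - 3*x^2 + 30*x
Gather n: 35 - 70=-35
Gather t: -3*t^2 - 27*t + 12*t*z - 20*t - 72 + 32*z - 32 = -3*t^2 + t*(12*z - 47) + 32*z - 104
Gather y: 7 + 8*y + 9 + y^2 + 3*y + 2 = y^2 + 11*y + 18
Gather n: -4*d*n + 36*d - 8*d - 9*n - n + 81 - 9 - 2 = 28*d + n*(-4*d - 10) + 70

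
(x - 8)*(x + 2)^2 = x^3 - 4*x^2 - 28*x - 32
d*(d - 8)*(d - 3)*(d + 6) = d^4 - 5*d^3 - 42*d^2 + 144*d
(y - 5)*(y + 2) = y^2 - 3*y - 10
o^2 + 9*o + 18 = (o + 3)*(o + 6)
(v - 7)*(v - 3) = v^2 - 10*v + 21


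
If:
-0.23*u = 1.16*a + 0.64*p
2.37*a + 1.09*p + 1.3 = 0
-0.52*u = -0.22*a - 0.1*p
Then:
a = -3.54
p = 6.51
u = -0.25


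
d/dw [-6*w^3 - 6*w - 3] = -18*w^2 - 6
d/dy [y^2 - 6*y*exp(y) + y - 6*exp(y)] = -6*y*exp(y) + 2*y - 12*exp(y) + 1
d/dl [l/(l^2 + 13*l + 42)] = (42 - l^2)/(l^4 + 26*l^3 + 253*l^2 + 1092*l + 1764)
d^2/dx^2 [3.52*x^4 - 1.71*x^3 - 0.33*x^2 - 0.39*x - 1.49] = 42.24*x^2 - 10.26*x - 0.66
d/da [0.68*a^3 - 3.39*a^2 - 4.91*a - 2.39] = 2.04*a^2 - 6.78*a - 4.91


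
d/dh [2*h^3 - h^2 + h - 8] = 6*h^2 - 2*h + 1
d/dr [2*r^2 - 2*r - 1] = 4*r - 2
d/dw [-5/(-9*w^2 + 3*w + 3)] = 5*(1 - 6*w)/(3*(-3*w^2 + w + 1)^2)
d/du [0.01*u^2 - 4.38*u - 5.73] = 0.02*u - 4.38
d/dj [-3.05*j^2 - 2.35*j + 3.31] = -6.1*j - 2.35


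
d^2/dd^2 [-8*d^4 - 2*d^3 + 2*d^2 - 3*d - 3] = -96*d^2 - 12*d + 4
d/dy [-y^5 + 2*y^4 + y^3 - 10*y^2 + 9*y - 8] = -5*y^4 + 8*y^3 + 3*y^2 - 20*y + 9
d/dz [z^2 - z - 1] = 2*z - 1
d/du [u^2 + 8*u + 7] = 2*u + 8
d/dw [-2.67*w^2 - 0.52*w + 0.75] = -5.34*w - 0.52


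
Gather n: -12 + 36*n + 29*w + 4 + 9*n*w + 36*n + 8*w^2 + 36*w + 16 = n*(9*w + 72) + 8*w^2 + 65*w + 8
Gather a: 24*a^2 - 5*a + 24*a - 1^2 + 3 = 24*a^2 + 19*a + 2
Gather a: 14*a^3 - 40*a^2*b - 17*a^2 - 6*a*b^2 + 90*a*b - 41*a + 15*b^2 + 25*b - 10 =14*a^3 + a^2*(-40*b - 17) + a*(-6*b^2 + 90*b - 41) + 15*b^2 + 25*b - 10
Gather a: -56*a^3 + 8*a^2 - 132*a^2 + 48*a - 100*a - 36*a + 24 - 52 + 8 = -56*a^3 - 124*a^2 - 88*a - 20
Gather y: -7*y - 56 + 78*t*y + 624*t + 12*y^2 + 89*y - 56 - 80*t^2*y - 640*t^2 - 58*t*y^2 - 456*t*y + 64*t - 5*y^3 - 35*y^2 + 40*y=-640*t^2 + 688*t - 5*y^3 + y^2*(-58*t - 23) + y*(-80*t^2 - 378*t + 122) - 112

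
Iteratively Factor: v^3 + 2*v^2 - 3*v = (v - 1)*(v^2 + 3*v) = (v - 1)*(v + 3)*(v)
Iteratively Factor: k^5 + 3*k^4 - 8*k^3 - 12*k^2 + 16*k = (k)*(k^4 + 3*k^3 - 8*k^2 - 12*k + 16) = k*(k + 2)*(k^3 + k^2 - 10*k + 8) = k*(k + 2)*(k + 4)*(k^2 - 3*k + 2) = k*(k - 2)*(k + 2)*(k + 4)*(k - 1)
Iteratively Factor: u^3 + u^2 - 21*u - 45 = (u - 5)*(u^2 + 6*u + 9) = (u - 5)*(u + 3)*(u + 3)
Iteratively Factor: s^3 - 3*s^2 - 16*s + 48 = (s + 4)*(s^2 - 7*s + 12) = (s - 3)*(s + 4)*(s - 4)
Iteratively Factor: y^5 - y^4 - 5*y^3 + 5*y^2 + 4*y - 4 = (y - 1)*(y^4 - 5*y^2 + 4) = (y - 1)*(y + 1)*(y^3 - y^2 - 4*y + 4) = (y - 2)*(y - 1)*(y + 1)*(y^2 + y - 2) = (y - 2)*(y - 1)*(y + 1)*(y + 2)*(y - 1)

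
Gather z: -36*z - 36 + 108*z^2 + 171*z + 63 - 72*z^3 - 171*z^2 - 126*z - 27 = -72*z^3 - 63*z^2 + 9*z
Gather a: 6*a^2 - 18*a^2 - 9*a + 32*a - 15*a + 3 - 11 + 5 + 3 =-12*a^2 + 8*a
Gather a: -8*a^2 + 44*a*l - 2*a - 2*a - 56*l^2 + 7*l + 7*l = -8*a^2 + a*(44*l - 4) - 56*l^2 + 14*l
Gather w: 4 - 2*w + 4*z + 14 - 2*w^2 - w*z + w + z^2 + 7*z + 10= -2*w^2 + w*(-z - 1) + z^2 + 11*z + 28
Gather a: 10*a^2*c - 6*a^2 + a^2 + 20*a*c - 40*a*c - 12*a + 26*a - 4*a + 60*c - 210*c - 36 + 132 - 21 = a^2*(10*c - 5) + a*(10 - 20*c) - 150*c + 75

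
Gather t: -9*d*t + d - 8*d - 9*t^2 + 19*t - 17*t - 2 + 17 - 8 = -7*d - 9*t^2 + t*(2 - 9*d) + 7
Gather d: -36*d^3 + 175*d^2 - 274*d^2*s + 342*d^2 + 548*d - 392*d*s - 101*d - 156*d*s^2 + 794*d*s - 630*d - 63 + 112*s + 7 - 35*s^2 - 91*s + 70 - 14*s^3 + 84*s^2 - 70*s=-36*d^3 + d^2*(517 - 274*s) + d*(-156*s^2 + 402*s - 183) - 14*s^3 + 49*s^2 - 49*s + 14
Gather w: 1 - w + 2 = 3 - w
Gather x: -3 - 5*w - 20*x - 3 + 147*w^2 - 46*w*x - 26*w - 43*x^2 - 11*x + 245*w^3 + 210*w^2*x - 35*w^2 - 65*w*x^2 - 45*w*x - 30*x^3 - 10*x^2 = 245*w^3 + 112*w^2 - 31*w - 30*x^3 + x^2*(-65*w - 53) + x*(210*w^2 - 91*w - 31) - 6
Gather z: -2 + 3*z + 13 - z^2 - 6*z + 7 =-z^2 - 3*z + 18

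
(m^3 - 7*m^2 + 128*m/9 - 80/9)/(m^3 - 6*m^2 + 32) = (m^2 - 3*m + 20/9)/(m^2 - 2*m - 8)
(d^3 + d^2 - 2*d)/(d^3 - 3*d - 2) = d*(-d^2 - d + 2)/(-d^3 + 3*d + 2)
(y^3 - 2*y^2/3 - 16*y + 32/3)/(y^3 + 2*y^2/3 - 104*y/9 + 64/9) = 3*(y - 4)/(3*y - 8)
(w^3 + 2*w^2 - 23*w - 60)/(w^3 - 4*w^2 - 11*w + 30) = (w + 4)/(w - 2)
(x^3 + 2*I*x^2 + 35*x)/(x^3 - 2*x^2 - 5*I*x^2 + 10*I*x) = (x + 7*I)/(x - 2)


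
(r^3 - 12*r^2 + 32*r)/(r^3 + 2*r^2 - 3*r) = (r^2 - 12*r + 32)/(r^2 + 2*r - 3)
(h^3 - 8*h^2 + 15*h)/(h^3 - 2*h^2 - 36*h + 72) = h*(h^2 - 8*h + 15)/(h^3 - 2*h^2 - 36*h + 72)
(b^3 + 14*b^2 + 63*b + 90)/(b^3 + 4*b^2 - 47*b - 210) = (b + 3)/(b - 7)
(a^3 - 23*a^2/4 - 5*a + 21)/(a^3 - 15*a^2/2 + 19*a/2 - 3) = (4*a^2 + a - 14)/(2*(2*a^2 - 3*a + 1))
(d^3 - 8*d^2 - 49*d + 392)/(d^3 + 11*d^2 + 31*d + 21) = (d^2 - 15*d + 56)/(d^2 + 4*d + 3)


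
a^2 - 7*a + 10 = (a - 5)*(a - 2)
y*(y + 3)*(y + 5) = y^3 + 8*y^2 + 15*y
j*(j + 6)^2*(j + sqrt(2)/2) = j^4 + sqrt(2)*j^3/2 + 12*j^3 + 6*sqrt(2)*j^2 + 36*j^2 + 18*sqrt(2)*j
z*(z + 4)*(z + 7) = z^3 + 11*z^2 + 28*z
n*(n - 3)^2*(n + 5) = n^4 - n^3 - 21*n^2 + 45*n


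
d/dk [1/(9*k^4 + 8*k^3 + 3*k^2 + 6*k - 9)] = 6*(-6*k^3 - 4*k^2 - k - 1)/(9*k^4 + 8*k^3 + 3*k^2 + 6*k - 9)^2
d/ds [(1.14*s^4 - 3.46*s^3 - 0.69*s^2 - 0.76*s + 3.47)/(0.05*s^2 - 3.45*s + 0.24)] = (0.114*s^5 - 11.972*s^4 + 24.9684*s^3 - 0.0726999999999993*s^2 - 0.6782*s + 11.7891)/(0.0025*s^4 - 0.345*s^3 + 11.9265*s^2 - 1.656*s + 0.0576)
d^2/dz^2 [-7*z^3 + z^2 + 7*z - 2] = 2 - 42*z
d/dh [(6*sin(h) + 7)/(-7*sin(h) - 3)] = 31*cos(h)/(7*sin(h) + 3)^2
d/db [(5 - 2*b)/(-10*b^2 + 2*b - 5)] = 20*b*(5 - b)/(100*b^4 - 40*b^3 + 104*b^2 - 20*b + 25)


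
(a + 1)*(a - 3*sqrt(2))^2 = a^3 - 6*sqrt(2)*a^2 + a^2 - 6*sqrt(2)*a + 18*a + 18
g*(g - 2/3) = g^2 - 2*g/3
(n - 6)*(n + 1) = n^2 - 5*n - 6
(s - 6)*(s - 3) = s^2 - 9*s + 18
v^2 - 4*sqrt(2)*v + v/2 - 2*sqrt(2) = (v + 1/2)*(v - 4*sqrt(2))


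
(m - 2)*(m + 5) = m^2 + 3*m - 10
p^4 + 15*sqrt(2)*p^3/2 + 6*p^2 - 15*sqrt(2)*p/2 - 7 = (p - 1)*(p + 1)*(p + sqrt(2)/2)*(p + 7*sqrt(2))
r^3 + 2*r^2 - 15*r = r*(r - 3)*(r + 5)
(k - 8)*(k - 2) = k^2 - 10*k + 16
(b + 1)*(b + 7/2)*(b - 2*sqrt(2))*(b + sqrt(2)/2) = b^4 - 3*sqrt(2)*b^3/2 + 9*b^3/2 - 27*sqrt(2)*b^2/4 + 3*b^2/2 - 9*b - 21*sqrt(2)*b/4 - 7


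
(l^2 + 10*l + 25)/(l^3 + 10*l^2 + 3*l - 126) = (l^2 + 10*l + 25)/(l^3 + 10*l^2 + 3*l - 126)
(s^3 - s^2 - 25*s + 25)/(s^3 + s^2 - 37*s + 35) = (s + 5)/(s + 7)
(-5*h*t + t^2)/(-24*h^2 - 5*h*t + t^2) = t*(5*h - t)/(24*h^2 + 5*h*t - t^2)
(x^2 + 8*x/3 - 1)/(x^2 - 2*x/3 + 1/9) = 3*(x + 3)/(3*x - 1)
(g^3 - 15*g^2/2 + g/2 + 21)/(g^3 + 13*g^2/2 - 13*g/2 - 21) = (g - 7)/(g + 7)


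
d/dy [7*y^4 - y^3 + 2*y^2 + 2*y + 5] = 28*y^3 - 3*y^2 + 4*y + 2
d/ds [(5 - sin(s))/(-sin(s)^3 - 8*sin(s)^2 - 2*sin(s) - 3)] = (-2*sin(s)^3 + 7*sin(s)^2 + 80*sin(s) + 13)*cos(s)/(sin(s)^3 + 8*sin(s)^2 + 2*sin(s) + 3)^2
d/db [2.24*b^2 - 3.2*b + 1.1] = 4.48*b - 3.2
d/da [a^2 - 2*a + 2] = 2*a - 2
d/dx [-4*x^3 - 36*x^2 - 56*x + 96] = -12*x^2 - 72*x - 56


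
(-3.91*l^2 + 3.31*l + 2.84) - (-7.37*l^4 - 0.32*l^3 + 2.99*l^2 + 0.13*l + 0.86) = 7.37*l^4 + 0.32*l^3 - 6.9*l^2 + 3.18*l + 1.98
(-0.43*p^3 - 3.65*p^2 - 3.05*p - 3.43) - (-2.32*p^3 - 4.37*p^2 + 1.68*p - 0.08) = 1.89*p^3 + 0.72*p^2 - 4.73*p - 3.35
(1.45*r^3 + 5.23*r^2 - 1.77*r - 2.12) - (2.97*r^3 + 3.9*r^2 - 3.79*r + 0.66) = -1.52*r^3 + 1.33*r^2 + 2.02*r - 2.78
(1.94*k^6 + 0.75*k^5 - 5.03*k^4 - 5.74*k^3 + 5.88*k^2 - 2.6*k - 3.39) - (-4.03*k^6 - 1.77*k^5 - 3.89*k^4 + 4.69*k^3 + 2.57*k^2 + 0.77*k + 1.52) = 5.97*k^6 + 2.52*k^5 - 1.14*k^4 - 10.43*k^3 + 3.31*k^2 - 3.37*k - 4.91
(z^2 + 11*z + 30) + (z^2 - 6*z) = 2*z^2 + 5*z + 30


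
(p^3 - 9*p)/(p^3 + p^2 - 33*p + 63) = p*(p + 3)/(p^2 + 4*p - 21)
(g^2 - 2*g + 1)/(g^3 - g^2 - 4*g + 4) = (g - 1)/(g^2 - 4)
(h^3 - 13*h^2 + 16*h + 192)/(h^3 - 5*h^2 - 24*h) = (h - 8)/h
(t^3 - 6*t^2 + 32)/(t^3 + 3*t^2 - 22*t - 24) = (t^2 - 2*t - 8)/(t^2 + 7*t + 6)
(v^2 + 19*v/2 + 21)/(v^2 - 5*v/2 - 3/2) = (2*v^2 + 19*v + 42)/(2*v^2 - 5*v - 3)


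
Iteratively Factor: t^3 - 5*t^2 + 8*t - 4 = (t - 1)*(t^2 - 4*t + 4) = (t - 2)*(t - 1)*(t - 2)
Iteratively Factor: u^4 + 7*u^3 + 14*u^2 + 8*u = (u + 2)*(u^3 + 5*u^2 + 4*u) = (u + 1)*(u + 2)*(u^2 + 4*u) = u*(u + 1)*(u + 2)*(u + 4)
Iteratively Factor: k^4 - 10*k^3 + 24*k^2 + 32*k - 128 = (k - 4)*(k^3 - 6*k^2 + 32) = (k - 4)^2*(k^2 - 2*k - 8) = (k - 4)^2*(k + 2)*(k - 4)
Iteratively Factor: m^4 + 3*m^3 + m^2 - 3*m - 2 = (m + 1)*(m^3 + 2*m^2 - m - 2) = (m - 1)*(m + 1)*(m^2 + 3*m + 2) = (m - 1)*(m + 1)*(m + 2)*(m + 1)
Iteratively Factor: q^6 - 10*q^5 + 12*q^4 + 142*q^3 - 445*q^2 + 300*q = (q)*(q^5 - 10*q^4 + 12*q^3 + 142*q^2 - 445*q + 300) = q*(q + 4)*(q^4 - 14*q^3 + 68*q^2 - 130*q + 75) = q*(q - 5)*(q + 4)*(q^3 - 9*q^2 + 23*q - 15) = q*(q - 5)*(q - 3)*(q + 4)*(q^2 - 6*q + 5) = q*(q - 5)^2*(q - 3)*(q + 4)*(q - 1)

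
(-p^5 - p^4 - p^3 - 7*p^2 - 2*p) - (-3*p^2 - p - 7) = -p^5 - p^4 - p^3 - 4*p^2 - p + 7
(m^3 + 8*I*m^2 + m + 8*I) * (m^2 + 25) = m^5 + 8*I*m^4 + 26*m^3 + 208*I*m^2 + 25*m + 200*I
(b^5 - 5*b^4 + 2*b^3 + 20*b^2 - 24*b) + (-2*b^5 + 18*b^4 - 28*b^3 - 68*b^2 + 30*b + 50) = -b^5 + 13*b^4 - 26*b^3 - 48*b^2 + 6*b + 50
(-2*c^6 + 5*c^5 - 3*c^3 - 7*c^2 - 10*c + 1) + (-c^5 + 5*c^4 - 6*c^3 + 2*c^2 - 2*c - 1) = -2*c^6 + 4*c^5 + 5*c^4 - 9*c^3 - 5*c^2 - 12*c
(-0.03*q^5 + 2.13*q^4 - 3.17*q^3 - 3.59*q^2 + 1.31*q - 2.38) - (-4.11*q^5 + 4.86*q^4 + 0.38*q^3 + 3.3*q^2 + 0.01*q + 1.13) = 4.08*q^5 - 2.73*q^4 - 3.55*q^3 - 6.89*q^2 + 1.3*q - 3.51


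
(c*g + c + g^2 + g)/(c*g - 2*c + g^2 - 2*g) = (g + 1)/(g - 2)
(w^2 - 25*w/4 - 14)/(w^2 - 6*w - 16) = (w + 7/4)/(w + 2)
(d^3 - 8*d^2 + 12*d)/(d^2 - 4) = d*(d - 6)/(d + 2)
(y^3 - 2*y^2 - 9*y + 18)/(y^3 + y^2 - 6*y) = (y - 3)/y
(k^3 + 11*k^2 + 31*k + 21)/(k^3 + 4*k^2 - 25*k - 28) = (k + 3)/(k - 4)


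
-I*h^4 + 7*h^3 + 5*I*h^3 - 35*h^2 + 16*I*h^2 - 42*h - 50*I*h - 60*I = (h - 6)*(h + 2*I)*(h + 5*I)*(-I*h - I)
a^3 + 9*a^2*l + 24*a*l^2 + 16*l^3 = (a + l)*(a + 4*l)^2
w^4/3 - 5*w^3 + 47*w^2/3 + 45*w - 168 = (w/3 + 1)*(w - 8)*(w - 7)*(w - 3)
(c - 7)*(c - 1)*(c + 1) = c^3 - 7*c^2 - c + 7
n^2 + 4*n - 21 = (n - 3)*(n + 7)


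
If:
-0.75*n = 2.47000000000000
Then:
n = -3.29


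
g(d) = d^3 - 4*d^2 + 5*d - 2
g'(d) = 3*d^2 - 8*d + 5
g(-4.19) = -166.73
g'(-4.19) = 91.19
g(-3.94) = -144.96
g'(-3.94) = 83.09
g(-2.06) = -38.02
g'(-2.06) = 34.21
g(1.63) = -0.15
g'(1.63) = -0.07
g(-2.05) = -37.68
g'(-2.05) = 34.01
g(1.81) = -0.12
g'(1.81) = 0.35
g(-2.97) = -78.33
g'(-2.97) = 55.22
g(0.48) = -0.41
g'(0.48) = 1.85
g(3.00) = 4.00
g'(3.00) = 8.00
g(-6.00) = -392.00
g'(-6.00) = 161.00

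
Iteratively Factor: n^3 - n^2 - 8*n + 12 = (n - 2)*(n^2 + n - 6) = (n - 2)*(n + 3)*(n - 2)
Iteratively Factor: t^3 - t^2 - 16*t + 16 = (t - 1)*(t^2 - 16) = (t - 1)*(t + 4)*(t - 4)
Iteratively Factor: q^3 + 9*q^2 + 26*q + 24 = (q + 4)*(q^2 + 5*q + 6) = (q + 2)*(q + 4)*(q + 3)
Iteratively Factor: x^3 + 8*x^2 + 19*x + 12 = (x + 3)*(x^2 + 5*x + 4) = (x + 1)*(x + 3)*(x + 4)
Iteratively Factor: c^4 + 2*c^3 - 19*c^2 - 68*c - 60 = (c + 2)*(c^3 - 19*c - 30) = (c - 5)*(c + 2)*(c^2 + 5*c + 6) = (c - 5)*(c + 2)^2*(c + 3)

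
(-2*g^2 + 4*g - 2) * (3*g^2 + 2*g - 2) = -6*g^4 + 8*g^3 + 6*g^2 - 12*g + 4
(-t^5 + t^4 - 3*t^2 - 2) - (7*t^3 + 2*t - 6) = -t^5 + t^4 - 7*t^3 - 3*t^2 - 2*t + 4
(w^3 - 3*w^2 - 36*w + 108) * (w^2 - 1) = w^5 - 3*w^4 - 37*w^3 + 111*w^2 + 36*w - 108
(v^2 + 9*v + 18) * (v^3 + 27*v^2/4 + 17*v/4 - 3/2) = v^5 + 63*v^4/4 + 83*v^3 + 633*v^2/4 + 63*v - 27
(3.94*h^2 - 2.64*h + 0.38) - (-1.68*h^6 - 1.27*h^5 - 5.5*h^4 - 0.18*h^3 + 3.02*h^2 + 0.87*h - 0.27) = 1.68*h^6 + 1.27*h^5 + 5.5*h^4 + 0.18*h^3 + 0.92*h^2 - 3.51*h + 0.65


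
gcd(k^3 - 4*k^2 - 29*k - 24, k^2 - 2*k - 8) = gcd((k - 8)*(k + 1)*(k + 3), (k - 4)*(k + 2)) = 1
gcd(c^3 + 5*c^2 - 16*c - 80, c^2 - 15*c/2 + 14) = c - 4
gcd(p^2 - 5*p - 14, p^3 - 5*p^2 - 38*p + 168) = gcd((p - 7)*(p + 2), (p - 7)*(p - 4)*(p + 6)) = p - 7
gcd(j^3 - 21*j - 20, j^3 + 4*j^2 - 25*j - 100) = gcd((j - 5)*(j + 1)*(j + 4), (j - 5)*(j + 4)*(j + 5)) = j^2 - j - 20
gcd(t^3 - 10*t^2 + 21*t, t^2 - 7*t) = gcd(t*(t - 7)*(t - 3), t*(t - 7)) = t^2 - 7*t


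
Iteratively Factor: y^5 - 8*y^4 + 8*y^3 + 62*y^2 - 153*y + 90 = (y - 2)*(y^4 - 6*y^3 - 4*y^2 + 54*y - 45) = (y - 2)*(y + 3)*(y^3 - 9*y^2 + 23*y - 15) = (y - 3)*(y - 2)*(y + 3)*(y^2 - 6*y + 5) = (y - 3)*(y - 2)*(y - 1)*(y + 3)*(y - 5)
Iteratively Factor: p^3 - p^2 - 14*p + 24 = (p - 2)*(p^2 + p - 12) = (p - 3)*(p - 2)*(p + 4)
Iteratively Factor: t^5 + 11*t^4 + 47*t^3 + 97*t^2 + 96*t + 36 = (t + 2)*(t^4 + 9*t^3 + 29*t^2 + 39*t + 18) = (t + 2)^2*(t^3 + 7*t^2 + 15*t + 9) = (t + 1)*(t + 2)^2*(t^2 + 6*t + 9) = (t + 1)*(t + 2)^2*(t + 3)*(t + 3)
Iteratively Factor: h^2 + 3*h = (h + 3)*(h)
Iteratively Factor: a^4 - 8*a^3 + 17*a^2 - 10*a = (a)*(a^3 - 8*a^2 + 17*a - 10) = a*(a - 5)*(a^2 - 3*a + 2) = a*(a - 5)*(a - 1)*(a - 2)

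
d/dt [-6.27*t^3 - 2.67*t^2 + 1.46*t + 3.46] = -18.81*t^2 - 5.34*t + 1.46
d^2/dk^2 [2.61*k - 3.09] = 0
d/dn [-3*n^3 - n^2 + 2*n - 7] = -9*n^2 - 2*n + 2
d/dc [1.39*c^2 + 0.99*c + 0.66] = 2.78*c + 0.99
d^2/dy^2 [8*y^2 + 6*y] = 16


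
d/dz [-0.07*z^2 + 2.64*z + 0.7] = 2.64 - 0.14*z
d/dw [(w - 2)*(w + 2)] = 2*w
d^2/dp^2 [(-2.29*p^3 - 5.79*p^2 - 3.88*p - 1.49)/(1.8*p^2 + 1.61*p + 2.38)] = (-7.105427357601e-15*p^5 - 5.6843418860808e-14*p^4 + 16.165342*p^3 + 67.211628*p^2 - 4.00545600000003*p - 30.817122)/(5.832*p^6 + 15.6492*p^5 + 37.13094*p^4 + 45.556721*p^3 + 49.095354*p^2 + 27.359052*p + 13.481272)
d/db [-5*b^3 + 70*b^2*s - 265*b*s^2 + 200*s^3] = -15*b^2 + 140*b*s - 265*s^2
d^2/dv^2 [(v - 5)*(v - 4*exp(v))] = -4*v*exp(v) + 12*exp(v) + 2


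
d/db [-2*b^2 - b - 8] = -4*b - 1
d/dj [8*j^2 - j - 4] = 16*j - 1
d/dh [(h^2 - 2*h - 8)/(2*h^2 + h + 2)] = (5*h^2 + 36*h + 4)/(4*h^4 + 4*h^3 + 9*h^2 + 4*h + 4)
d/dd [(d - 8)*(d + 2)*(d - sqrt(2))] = 3*d^2 - 12*d - 2*sqrt(2)*d - 16 + 6*sqrt(2)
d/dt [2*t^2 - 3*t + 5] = 4*t - 3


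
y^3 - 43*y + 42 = (y - 6)*(y - 1)*(y + 7)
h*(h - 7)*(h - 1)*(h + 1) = h^4 - 7*h^3 - h^2 + 7*h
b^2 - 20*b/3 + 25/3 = (b - 5)*(b - 5/3)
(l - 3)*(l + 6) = l^2 + 3*l - 18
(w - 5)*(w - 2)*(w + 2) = w^3 - 5*w^2 - 4*w + 20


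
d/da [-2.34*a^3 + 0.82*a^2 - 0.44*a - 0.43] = -7.02*a^2 + 1.64*a - 0.44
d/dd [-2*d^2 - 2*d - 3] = -4*d - 2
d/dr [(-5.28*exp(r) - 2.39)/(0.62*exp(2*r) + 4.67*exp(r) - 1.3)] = (3.2736*exp(2*r) + 2.9636*exp(r) + 18.0253)*exp(r)/(0.3844*exp(4*r) + 5.7908*exp(3*r) + 20.1969*exp(2*r) - 12.142*exp(r) + 1.69)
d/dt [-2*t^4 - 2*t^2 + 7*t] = -8*t^3 - 4*t + 7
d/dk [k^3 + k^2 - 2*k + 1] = 3*k^2 + 2*k - 2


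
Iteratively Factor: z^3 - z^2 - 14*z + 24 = (z - 2)*(z^2 + z - 12) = (z - 2)*(z + 4)*(z - 3)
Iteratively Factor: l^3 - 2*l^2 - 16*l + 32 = (l + 4)*(l^2 - 6*l + 8) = (l - 2)*(l + 4)*(l - 4)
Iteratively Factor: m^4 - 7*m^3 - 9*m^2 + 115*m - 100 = (m + 4)*(m^3 - 11*m^2 + 35*m - 25) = (m - 1)*(m + 4)*(m^2 - 10*m + 25) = (m - 5)*(m - 1)*(m + 4)*(m - 5)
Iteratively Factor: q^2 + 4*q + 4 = (q + 2)*(q + 2)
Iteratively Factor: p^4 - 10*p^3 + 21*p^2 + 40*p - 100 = (p - 5)*(p^3 - 5*p^2 - 4*p + 20) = (p - 5)^2*(p^2 - 4) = (p - 5)^2*(p - 2)*(p + 2)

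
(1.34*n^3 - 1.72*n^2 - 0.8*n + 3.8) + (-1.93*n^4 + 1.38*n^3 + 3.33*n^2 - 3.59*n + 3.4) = -1.93*n^4 + 2.72*n^3 + 1.61*n^2 - 4.39*n + 7.2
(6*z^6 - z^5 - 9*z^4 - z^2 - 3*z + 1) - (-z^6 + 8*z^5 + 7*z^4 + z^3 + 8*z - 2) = 7*z^6 - 9*z^5 - 16*z^4 - z^3 - z^2 - 11*z + 3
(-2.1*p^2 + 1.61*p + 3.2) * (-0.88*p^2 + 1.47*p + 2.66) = 1.848*p^4 - 4.5038*p^3 - 6.0353*p^2 + 8.9866*p + 8.512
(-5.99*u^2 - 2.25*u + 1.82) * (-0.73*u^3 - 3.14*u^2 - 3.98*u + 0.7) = 4.3727*u^5 + 20.4511*u^4 + 29.5766*u^3 - 0.9528*u^2 - 8.8186*u + 1.274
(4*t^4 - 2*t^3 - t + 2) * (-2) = -8*t^4 + 4*t^3 + 2*t - 4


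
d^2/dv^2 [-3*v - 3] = 0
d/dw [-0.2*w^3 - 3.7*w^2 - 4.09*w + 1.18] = -0.6*w^2 - 7.4*w - 4.09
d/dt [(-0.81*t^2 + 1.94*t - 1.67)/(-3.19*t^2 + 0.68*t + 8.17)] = (5.6378*t^2 - 23.89*t + 16.9854)/(10.1761*t^4 - 4.3384*t^3 - 51.6622*t^2 + 11.1112*t + 66.7489)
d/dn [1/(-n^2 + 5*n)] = (2*n - 5)/(n^2*(n - 5)^2)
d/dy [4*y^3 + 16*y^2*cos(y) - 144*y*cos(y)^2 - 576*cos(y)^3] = -16*y^2*sin(y) + 12*y^2 + 144*y*sin(2*y) + 32*y*cos(y) + 1728*sin(y)*cos(y)^2 - 144*cos(y)^2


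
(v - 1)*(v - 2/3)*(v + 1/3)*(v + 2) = v^4 + 2*v^3/3 - 23*v^2/9 + 4*v/9 + 4/9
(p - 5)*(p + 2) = p^2 - 3*p - 10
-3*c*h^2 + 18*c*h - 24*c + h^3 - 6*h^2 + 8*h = (-3*c + h)*(h - 4)*(h - 2)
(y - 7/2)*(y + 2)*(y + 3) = y^3 + 3*y^2/2 - 23*y/2 - 21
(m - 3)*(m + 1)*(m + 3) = m^3 + m^2 - 9*m - 9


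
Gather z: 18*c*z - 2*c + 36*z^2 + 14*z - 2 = -2*c + 36*z^2 + z*(18*c + 14) - 2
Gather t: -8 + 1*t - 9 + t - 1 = 2*t - 18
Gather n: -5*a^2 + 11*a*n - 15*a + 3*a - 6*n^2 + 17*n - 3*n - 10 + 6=-5*a^2 - 12*a - 6*n^2 + n*(11*a + 14) - 4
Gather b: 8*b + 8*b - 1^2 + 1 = 16*b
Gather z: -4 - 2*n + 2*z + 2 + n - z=-n + z - 2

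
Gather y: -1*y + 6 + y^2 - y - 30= y^2 - 2*y - 24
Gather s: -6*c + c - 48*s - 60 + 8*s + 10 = -5*c - 40*s - 50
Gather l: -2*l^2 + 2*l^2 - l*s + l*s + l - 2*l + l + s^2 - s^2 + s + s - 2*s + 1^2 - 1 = 0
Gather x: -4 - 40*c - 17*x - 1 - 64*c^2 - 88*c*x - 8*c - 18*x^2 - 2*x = -64*c^2 - 48*c - 18*x^2 + x*(-88*c - 19) - 5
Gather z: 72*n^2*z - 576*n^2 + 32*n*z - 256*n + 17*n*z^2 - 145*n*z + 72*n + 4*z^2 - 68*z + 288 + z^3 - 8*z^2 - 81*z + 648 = -576*n^2 - 184*n + z^3 + z^2*(17*n - 4) + z*(72*n^2 - 113*n - 149) + 936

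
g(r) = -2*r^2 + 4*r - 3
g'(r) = 4 - 4*r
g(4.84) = -30.49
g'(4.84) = -15.36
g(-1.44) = -12.91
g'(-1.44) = 9.76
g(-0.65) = -6.44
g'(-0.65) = 6.60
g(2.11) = -3.46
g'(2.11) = -4.44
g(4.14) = -20.72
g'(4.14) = -12.56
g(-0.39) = -4.86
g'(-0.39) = 5.56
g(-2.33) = -23.18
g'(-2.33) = 13.32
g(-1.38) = -12.33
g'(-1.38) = 9.52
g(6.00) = -51.00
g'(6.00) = -20.00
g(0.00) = -3.00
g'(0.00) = 4.00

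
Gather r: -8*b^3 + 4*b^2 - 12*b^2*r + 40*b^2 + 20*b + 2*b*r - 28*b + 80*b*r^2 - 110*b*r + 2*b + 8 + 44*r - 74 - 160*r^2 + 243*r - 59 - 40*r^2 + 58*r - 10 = -8*b^3 + 44*b^2 - 6*b + r^2*(80*b - 200) + r*(-12*b^2 - 108*b + 345) - 135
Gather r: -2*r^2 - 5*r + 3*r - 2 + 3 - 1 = -2*r^2 - 2*r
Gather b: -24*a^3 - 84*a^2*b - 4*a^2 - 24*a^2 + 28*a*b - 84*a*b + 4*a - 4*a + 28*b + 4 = -24*a^3 - 28*a^2 + b*(-84*a^2 - 56*a + 28) + 4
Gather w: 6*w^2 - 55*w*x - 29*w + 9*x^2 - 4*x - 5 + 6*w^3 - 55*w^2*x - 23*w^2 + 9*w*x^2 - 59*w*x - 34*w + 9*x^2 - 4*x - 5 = 6*w^3 + w^2*(-55*x - 17) + w*(9*x^2 - 114*x - 63) + 18*x^2 - 8*x - 10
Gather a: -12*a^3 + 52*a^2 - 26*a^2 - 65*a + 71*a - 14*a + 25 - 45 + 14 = -12*a^3 + 26*a^2 - 8*a - 6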